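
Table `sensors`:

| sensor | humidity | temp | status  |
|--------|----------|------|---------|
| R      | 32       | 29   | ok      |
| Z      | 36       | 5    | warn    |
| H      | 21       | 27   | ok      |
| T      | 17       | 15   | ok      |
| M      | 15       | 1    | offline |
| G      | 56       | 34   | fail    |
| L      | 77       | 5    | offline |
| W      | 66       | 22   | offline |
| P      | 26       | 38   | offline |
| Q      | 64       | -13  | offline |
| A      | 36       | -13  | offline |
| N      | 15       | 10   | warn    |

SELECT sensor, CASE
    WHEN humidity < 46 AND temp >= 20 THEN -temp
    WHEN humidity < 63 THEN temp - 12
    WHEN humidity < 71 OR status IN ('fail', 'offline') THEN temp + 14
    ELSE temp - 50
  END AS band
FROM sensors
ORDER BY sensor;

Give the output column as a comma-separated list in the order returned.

sensor=A: humidity < 63 → -25
sensor=G: humidity < 63 → 22
sensor=H: humidity < 46 AND temp >= 20 → -27
sensor=L: humidity < 71 OR status IN ('fail', 'offline') → 19
sensor=M: humidity < 63 → -11
sensor=N: humidity < 63 → -2
sensor=P: humidity < 46 AND temp >= 20 → -38
sensor=Q: humidity < 71 OR status IN ('fail', 'offline') → 1
sensor=R: humidity < 46 AND temp >= 20 → -29
sensor=T: humidity < 63 → 3
sensor=W: humidity < 71 OR status IN ('fail', 'offline') → 36
sensor=Z: humidity < 63 → -7

-25, 22, -27, 19, -11, -2, -38, 1, -29, 3, 36, -7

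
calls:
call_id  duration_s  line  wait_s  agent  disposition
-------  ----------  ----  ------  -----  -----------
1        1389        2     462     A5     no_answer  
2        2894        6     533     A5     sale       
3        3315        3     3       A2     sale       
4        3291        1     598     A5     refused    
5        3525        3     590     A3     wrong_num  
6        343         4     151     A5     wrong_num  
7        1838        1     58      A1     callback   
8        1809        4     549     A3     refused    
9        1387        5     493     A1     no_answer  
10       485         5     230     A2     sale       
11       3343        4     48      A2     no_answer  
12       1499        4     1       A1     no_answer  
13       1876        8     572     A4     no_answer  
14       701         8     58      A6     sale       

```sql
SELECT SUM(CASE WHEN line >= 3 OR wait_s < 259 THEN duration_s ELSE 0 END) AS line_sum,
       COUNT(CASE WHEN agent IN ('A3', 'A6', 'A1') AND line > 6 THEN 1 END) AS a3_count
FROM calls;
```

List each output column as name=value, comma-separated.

line_sum=23015, a3_count=1

[line_sum: line >= 3 OR wait_s < 259]
call_id=1: ✗
call_id=2: ✓ → 2894
call_id=3: ✓ → 3315
call_id=4: ✗
call_id=5: ✓ → 3525
call_id=6: ✓ → 343
call_id=7: ✓ → 1838
call_id=8: ✓ → 1809
call_id=9: ✓ → 1387
call_id=10: ✓ → 485
call_id=11: ✓ → 3343
call_id=12: ✓ → 1499
call_id=13: ✓ → 1876
call_id=14: ✓ → 701
line_sum = 2894 + 3315 + 3525 + 343 + 1838 + 1809 + 1387 + 485 + 3343 + 1499 + 1876 + 701 = 23015
—
[a3_count: agent IN ('A3', 'A6', 'A1') AND line > 6]
call_id=1: ✗
call_id=2: ✗
call_id=3: ✗
call_id=4: ✗
call_id=5: ✗
call_id=6: ✗
call_id=7: ✗
call_id=8: ✗
call_id=9: ✗
call_id=10: ✗
call_id=11: ✗
call_id=12: ✗
call_id=13: ✗
call_id=14: ✓ → 1
a3_count = COUNT(1) = 1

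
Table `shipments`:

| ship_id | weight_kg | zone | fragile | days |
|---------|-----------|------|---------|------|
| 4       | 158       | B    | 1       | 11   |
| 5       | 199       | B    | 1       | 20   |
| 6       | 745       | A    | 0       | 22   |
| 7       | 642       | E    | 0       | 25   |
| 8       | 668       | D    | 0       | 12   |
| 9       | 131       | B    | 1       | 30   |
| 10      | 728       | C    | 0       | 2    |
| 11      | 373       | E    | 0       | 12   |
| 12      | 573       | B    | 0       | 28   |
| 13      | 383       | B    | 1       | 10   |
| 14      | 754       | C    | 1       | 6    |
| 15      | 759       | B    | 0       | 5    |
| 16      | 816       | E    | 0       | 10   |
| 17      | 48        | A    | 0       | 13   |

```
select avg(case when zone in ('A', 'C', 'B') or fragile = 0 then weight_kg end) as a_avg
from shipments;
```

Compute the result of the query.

ship_id=4: ✓ → 158
ship_id=5: ✓ → 199
ship_id=6: ✓ → 745
ship_id=7: ✓ → 642
ship_id=8: ✓ → 668
ship_id=9: ✓ → 131
ship_id=10: ✓ → 728
ship_id=11: ✓ → 373
ship_id=12: ✓ → 573
ship_id=13: ✓ → 383
ship_id=14: ✓ → 754
ship_id=15: ✓ → 759
ship_id=16: ✓ → 816
ship_id=17: ✓ → 48
a_avg = (158 + 199 + 745 + 642 + 668 + 131 + 728 + 373 + 573 + 383 + 754 + 759 + 816 + 48) / 14 = 498.3571428571

498.3571428571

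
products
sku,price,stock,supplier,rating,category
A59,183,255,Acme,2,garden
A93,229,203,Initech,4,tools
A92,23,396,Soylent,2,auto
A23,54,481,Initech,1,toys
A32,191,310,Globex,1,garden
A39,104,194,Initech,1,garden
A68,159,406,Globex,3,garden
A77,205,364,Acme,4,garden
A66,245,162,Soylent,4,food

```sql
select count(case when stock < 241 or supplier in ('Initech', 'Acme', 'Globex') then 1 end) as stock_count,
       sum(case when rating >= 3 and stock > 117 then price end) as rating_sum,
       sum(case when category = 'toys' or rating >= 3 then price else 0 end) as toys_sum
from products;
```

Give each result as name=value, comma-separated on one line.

[stock_count: stock < 241 or supplier in ('Initech', 'Acme', 'Globex')]
sku=A59: ✓ → 1
sku=A93: ✓ → 1
sku=A92: ✗
sku=A23: ✓ → 1
sku=A32: ✓ → 1
sku=A39: ✓ → 1
sku=A68: ✓ → 1
sku=A77: ✓ → 1
sku=A66: ✓ → 1
stock_count = COUNT(1, 1, 1, 1, 1, 1, 1, 1) = 8
—
[rating_sum: rating >= 3 and stock > 117]
sku=A59: ✗
sku=A93: ✓ → 229
sku=A92: ✗
sku=A23: ✗
sku=A32: ✗
sku=A39: ✗
sku=A68: ✓ → 159
sku=A77: ✓ → 205
sku=A66: ✓ → 245
rating_sum = 229 + 159 + 205 + 245 = 838
—
[toys_sum: category = 'toys' or rating >= 3]
sku=A59: ✗
sku=A93: ✓ → 229
sku=A92: ✗
sku=A23: ✓ → 54
sku=A32: ✗
sku=A39: ✗
sku=A68: ✓ → 159
sku=A77: ✓ → 205
sku=A66: ✓ → 245
toys_sum = 229 + 54 + 159 + 205 + 245 = 892

stock_count=8, rating_sum=838, toys_sum=892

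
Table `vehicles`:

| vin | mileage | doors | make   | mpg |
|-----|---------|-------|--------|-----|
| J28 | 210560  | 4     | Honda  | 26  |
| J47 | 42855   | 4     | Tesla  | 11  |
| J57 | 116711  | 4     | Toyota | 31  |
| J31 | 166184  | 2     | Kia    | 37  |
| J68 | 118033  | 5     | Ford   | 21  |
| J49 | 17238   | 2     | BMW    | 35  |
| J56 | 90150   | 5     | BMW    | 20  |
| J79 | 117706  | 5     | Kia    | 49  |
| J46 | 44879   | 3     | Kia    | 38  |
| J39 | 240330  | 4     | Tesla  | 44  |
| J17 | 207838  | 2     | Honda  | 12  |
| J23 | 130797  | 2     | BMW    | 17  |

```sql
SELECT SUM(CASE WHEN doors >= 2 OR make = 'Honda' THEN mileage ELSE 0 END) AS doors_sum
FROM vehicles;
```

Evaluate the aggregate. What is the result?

vin=J28: ✓ → 210560
vin=J47: ✓ → 42855
vin=J57: ✓ → 116711
vin=J31: ✓ → 166184
vin=J68: ✓ → 118033
vin=J49: ✓ → 17238
vin=J56: ✓ → 90150
vin=J79: ✓ → 117706
vin=J46: ✓ → 44879
vin=J39: ✓ → 240330
vin=J17: ✓ → 207838
vin=J23: ✓ → 130797
doors_sum = 210560 + 42855 + 116711 + 166184 + 118033 + 17238 + 90150 + 117706 + 44879 + 240330 + 207838 + 130797 = 1503281

1503281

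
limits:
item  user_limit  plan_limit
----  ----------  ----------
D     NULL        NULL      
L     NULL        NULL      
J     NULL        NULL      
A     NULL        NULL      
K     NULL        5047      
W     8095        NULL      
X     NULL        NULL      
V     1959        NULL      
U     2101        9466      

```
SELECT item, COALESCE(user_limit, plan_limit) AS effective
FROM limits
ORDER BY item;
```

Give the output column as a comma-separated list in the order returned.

NULL, NULL, NULL, 5047, NULL, 2101, 1959, 8095, NULL

item=A: user_limit=NULL, plan_limit=NULL (all NULL) → NULL
item=D: user_limit=NULL, plan_limit=NULL (all NULL) → NULL
item=J: user_limit=NULL, plan_limit=NULL (all NULL) → NULL
item=K: user_limit=NULL, plan_limit=5047 → 5047
item=L: user_limit=NULL, plan_limit=NULL (all NULL) → NULL
item=U: user_limit=2101 → 2101
item=V: user_limit=1959 → 1959
item=W: user_limit=8095 → 8095
item=X: user_limit=NULL, plan_limit=NULL (all NULL) → NULL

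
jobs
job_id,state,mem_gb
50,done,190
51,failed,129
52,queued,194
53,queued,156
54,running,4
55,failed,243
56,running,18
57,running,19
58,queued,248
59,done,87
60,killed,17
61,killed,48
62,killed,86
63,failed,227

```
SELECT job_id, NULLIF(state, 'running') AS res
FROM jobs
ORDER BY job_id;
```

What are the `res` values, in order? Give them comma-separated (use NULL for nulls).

done, failed, queued, queued, NULL, failed, NULL, NULL, queued, done, killed, killed, killed, failed

job_id=50: state=done vs running: differ → done
job_id=51: state=failed vs running: differ → failed
job_id=52: state=queued vs running: differ → queued
job_id=53: state=queued vs running: differ → queued
job_id=54: state=running vs running: equal → NULL
job_id=55: state=failed vs running: differ → failed
job_id=56: state=running vs running: equal → NULL
job_id=57: state=running vs running: equal → NULL
job_id=58: state=queued vs running: differ → queued
job_id=59: state=done vs running: differ → done
job_id=60: state=killed vs running: differ → killed
job_id=61: state=killed vs running: differ → killed
job_id=62: state=killed vs running: differ → killed
job_id=63: state=failed vs running: differ → failed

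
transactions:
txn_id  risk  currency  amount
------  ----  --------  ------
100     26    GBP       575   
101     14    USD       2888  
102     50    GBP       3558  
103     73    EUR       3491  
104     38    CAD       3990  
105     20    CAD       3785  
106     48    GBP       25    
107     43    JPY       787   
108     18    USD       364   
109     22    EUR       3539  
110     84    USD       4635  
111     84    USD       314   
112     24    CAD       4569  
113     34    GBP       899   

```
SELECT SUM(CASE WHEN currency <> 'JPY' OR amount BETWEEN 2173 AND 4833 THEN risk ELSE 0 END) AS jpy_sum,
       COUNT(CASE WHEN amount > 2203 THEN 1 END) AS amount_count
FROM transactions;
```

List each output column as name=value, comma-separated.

jpy_sum=535, amount_count=8

[jpy_sum: currency <> 'JPY' OR amount BETWEEN 2173 AND 4833]
txn_id=100: ✓ → 26
txn_id=101: ✓ → 14
txn_id=102: ✓ → 50
txn_id=103: ✓ → 73
txn_id=104: ✓ → 38
txn_id=105: ✓ → 20
txn_id=106: ✓ → 48
txn_id=107: ✗
txn_id=108: ✓ → 18
txn_id=109: ✓ → 22
txn_id=110: ✓ → 84
txn_id=111: ✓ → 84
txn_id=112: ✓ → 24
txn_id=113: ✓ → 34
jpy_sum = 26 + 14 + 50 + 73 + 38 + 20 + 48 + 18 + 22 + 84 + 84 + 24 + 34 = 535
—
[amount_count: amount > 2203]
txn_id=100: ✗
txn_id=101: ✓ → 1
txn_id=102: ✓ → 1
txn_id=103: ✓ → 1
txn_id=104: ✓ → 1
txn_id=105: ✓ → 1
txn_id=106: ✗
txn_id=107: ✗
txn_id=108: ✗
txn_id=109: ✓ → 1
txn_id=110: ✓ → 1
txn_id=111: ✗
txn_id=112: ✓ → 1
txn_id=113: ✗
amount_count = COUNT(1, 1, 1, 1, 1, 1, 1, 1) = 8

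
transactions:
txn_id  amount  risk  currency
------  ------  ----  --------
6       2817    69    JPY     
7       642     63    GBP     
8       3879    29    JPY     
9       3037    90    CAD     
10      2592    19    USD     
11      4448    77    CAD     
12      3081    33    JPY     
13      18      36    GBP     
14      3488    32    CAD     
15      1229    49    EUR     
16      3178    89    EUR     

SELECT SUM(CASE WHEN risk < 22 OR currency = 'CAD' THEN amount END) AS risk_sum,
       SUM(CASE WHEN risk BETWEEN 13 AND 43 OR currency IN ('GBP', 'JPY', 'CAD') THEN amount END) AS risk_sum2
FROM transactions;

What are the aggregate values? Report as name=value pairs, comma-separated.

risk_sum=13565, risk_sum2=24002

[risk_sum: risk < 22 OR currency = 'CAD']
txn_id=6: ✗
txn_id=7: ✗
txn_id=8: ✗
txn_id=9: ✓ → 3037
txn_id=10: ✓ → 2592
txn_id=11: ✓ → 4448
txn_id=12: ✗
txn_id=13: ✗
txn_id=14: ✓ → 3488
txn_id=15: ✗
txn_id=16: ✗
risk_sum = 3037 + 2592 + 4448 + 3488 = 13565
—
[risk_sum2: risk BETWEEN 13 AND 43 OR currency IN ('GBP', 'JPY', 'CAD')]
txn_id=6: ✓ → 2817
txn_id=7: ✓ → 642
txn_id=8: ✓ → 3879
txn_id=9: ✓ → 3037
txn_id=10: ✓ → 2592
txn_id=11: ✓ → 4448
txn_id=12: ✓ → 3081
txn_id=13: ✓ → 18
txn_id=14: ✓ → 3488
txn_id=15: ✗
txn_id=16: ✗
risk_sum2 = 2817 + 642 + 3879 + 3037 + 2592 + 4448 + 3081 + 18 + 3488 = 24002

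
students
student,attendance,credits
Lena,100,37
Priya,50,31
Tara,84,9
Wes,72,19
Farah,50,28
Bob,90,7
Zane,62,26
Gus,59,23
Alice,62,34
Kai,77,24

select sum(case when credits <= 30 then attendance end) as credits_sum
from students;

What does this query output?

494

student=Lena: ✗
student=Priya: ✗
student=Tara: ✓ → 84
student=Wes: ✓ → 72
student=Farah: ✓ → 50
student=Bob: ✓ → 90
student=Zane: ✓ → 62
student=Gus: ✓ → 59
student=Alice: ✗
student=Kai: ✓ → 77
credits_sum = 84 + 72 + 50 + 90 + 62 + 59 + 77 = 494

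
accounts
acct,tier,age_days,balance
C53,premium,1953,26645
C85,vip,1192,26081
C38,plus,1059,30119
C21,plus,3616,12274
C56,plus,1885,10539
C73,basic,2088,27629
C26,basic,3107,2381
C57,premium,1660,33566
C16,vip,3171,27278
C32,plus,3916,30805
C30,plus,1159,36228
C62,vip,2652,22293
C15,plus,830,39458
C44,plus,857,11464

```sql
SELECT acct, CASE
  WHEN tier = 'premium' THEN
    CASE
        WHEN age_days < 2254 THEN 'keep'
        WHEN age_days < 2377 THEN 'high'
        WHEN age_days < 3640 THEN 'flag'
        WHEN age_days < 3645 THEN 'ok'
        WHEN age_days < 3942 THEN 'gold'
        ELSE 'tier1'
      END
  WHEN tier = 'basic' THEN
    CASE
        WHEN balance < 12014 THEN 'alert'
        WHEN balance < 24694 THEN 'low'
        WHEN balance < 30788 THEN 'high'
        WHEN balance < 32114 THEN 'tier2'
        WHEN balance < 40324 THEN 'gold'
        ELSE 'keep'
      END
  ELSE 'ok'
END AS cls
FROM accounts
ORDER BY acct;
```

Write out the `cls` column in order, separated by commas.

ok, ok, ok, alert, ok, ok, ok, ok, keep, ok, keep, ok, high, ok

acct=C15: tier='plus' → outer ELSE → ok
acct=C16: tier='vip' → outer ELSE → ok
acct=C21: tier='plus' → outer ELSE → ok
acct=C26: tier='basic' → inner[balance < 12014] → alert
acct=C30: tier='plus' → outer ELSE → ok
acct=C32: tier='plus' → outer ELSE → ok
acct=C38: tier='plus' → outer ELSE → ok
acct=C44: tier='plus' → outer ELSE → ok
acct=C53: tier='premium' → inner[age_days < 2254] → keep
acct=C56: tier='plus' → outer ELSE → ok
acct=C57: tier='premium' → inner[age_days < 2254] → keep
acct=C62: tier='vip' → outer ELSE → ok
acct=C73: tier='basic' → inner[balance < 30788] → high
acct=C85: tier='vip' → outer ELSE → ok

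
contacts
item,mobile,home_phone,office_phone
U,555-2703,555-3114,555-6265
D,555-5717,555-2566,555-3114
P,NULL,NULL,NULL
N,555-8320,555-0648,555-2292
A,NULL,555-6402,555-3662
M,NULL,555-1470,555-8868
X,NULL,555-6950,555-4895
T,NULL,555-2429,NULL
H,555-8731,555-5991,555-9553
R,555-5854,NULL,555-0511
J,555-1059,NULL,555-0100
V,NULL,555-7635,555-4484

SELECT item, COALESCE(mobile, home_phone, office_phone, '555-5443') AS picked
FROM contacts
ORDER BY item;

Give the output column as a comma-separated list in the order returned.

item=A: mobile=NULL, home_phone=555-6402 → 555-6402
item=D: mobile=555-5717 → 555-5717
item=H: mobile=555-8731 → 555-8731
item=J: mobile=555-1059 → 555-1059
item=M: mobile=NULL, home_phone=555-1470 → 555-1470
item=N: mobile=555-8320 → 555-8320
item=P: mobile=NULL, home_phone=NULL, office_phone=NULL, → literal 555-5443 → 555-5443
item=R: mobile=555-5854 → 555-5854
item=T: mobile=NULL, home_phone=555-2429 → 555-2429
item=U: mobile=555-2703 → 555-2703
item=V: mobile=NULL, home_phone=555-7635 → 555-7635
item=X: mobile=NULL, home_phone=555-6950 → 555-6950

555-6402, 555-5717, 555-8731, 555-1059, 555-1470, 555-8320, 555-5443, 555-5854, 555-2429, 555-2703, 555-7635, 555-6950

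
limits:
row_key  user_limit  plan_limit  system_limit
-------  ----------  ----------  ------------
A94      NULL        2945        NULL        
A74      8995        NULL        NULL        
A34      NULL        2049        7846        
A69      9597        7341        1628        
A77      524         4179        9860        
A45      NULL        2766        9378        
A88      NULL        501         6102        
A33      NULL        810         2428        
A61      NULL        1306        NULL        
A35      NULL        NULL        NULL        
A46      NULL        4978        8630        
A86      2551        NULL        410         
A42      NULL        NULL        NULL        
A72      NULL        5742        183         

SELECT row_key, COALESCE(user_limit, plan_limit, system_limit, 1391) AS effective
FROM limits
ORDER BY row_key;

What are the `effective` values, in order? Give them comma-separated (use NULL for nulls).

810, 2049, 1391, 1391, 2766, 4978, 1306, 9597, 5742, 8995, 524, 2551, 501, 2945

row_key=A33: user_limit=NULL, plan_limit=810 → 810
row_key=A34: user_limit=NULL, plan_limit=2049 → 2049
row_key=A35: user_limit=NULL, plan_limit=NULL, system_limit=NULL, → literal 1391 → 1391
row_key=A42: user_limit=NULL, plan_limit=NULL, system_limit=NULL, → literal 1391 → 1391
row_key=A45: user_limit=NULL, plan_limit=2766 → 2766
row_key=A46: user_limit=NULL, plan_limit=4978 → 4978
row_key=A61: user_limit=NULL, plan_limit=1306 → 1306
row_key=A69: user_limit=9597 → 9597
row_key=A72: user_limit=NULL, plan_limit=5742 → 5742
row_key=A74: user_limit=8995 → 8995
row_key=A77: user_limit=524 → 524
row_key=A86: user_limit=2551 → 2551
row_key=A88: user_limit=NULL, plan_limit=501 → 501
row_key=A94: user_limit=NULL, plan_limit=2945 → 2945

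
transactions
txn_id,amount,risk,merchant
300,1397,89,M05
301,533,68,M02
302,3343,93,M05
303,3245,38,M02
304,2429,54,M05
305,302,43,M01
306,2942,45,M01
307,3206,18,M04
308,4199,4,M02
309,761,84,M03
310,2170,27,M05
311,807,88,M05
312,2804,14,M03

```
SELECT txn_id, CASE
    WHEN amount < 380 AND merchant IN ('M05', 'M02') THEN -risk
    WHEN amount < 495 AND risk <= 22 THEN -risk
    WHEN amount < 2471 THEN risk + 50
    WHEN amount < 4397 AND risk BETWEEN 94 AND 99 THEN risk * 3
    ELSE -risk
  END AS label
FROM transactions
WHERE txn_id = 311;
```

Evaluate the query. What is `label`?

138

txn_id = 311: amount=807, risk=88, merchant=M05.
amount < 380 AND merchant IN ('M05', 'M02') → false
amount < 495 AND risk <= 22 → false
amount < 2471 → true → 138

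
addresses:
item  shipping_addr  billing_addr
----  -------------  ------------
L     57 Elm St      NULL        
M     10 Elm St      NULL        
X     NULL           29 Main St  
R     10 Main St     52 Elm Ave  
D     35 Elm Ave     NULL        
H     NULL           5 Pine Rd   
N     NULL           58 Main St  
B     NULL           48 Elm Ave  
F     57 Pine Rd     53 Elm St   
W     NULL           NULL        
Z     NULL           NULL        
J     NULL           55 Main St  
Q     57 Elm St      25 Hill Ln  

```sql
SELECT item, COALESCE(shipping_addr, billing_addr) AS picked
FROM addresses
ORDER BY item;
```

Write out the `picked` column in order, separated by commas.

item=B: shipping_addr=NULL, billing_addr=48 Elm Ave → 48 Elm Ave
item=D: shipping_addr=35 Elm Ave → 35 Elm Ave
item=F: shipping_addr=57 Pine Rd → 57 Pine Rd
item=H: shipping_addr=NULL, billing_addr=5 Pine Rd → 5 Pine Rd
item=J: shipping_addr=NULL, billing_addr=55 Main St → 55 Main St
item=L: shipping_addr=57 Elm St → 57 Elm St
item=M: shipping_addr=10 Elm St → 10 Elm St
item=N: shipping_addr=NULL, billing_addr=58 Main St → 58 Main St
item=Q: shipping_addr=57 Elm St → 57 Elm St
item=R: shipping_addr=10 Main St → 10 Main St
item=W: shipping_addr=NULL, billing_addr=NULL (all NULL) → NULL
item=X: shipping_addr=NULL, billing_addr=29 Main St → 29 Main St
item=Z: shipping_addr=NULL, billing_addr=NULL (all NULL) → NULL

48 Elm Ave, 35 Elm Ave, 57 Pine Rd, 5 Pine Rd, 55 Main St, 57 Elm St, 10 Elm St, 58 Main St, 57 Elm St, 10 Main St, NULL, 29 Main St, NULL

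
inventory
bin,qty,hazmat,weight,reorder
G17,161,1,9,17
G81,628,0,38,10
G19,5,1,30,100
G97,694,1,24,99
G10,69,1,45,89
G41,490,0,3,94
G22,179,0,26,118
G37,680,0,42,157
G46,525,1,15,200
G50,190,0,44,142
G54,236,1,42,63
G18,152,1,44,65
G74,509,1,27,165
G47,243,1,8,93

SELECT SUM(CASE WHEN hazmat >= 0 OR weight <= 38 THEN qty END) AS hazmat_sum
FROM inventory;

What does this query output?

4761

bin=G17: ✓ → 161
bin=G81: ✓ → 628
bin=G19: ✓ → 5
bin=G97: ✓ → 694
bin=G10: ✓ → 69
bin=G41: ✓ → 490
bin=G22: ✓ → 179
bin=G37: ✓ → 680
bin=G46: ✓ → 525
bin=G50: ✓ → 190
bin=G54: ✓ → 236
bin=G18: ✓ → 152
bin=G74: ✓ → 509
bin=G47: ✓ → 243
hazmat_sum = 161 + 628 + 5 + 694 + 69 + 490 + 179 + 680 + 525 + 190 + 236 + 152 + 509 + 243 = 4761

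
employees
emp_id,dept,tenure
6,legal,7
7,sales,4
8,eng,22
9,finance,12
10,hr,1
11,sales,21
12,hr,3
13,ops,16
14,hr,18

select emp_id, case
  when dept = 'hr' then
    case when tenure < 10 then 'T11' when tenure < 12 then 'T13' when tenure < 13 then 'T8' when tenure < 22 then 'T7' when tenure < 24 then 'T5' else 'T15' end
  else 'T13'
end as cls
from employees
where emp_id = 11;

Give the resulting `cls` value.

T13

emp_id = 11: dept=sales, tenure=21.
dept='sales' → outer ELSE → T13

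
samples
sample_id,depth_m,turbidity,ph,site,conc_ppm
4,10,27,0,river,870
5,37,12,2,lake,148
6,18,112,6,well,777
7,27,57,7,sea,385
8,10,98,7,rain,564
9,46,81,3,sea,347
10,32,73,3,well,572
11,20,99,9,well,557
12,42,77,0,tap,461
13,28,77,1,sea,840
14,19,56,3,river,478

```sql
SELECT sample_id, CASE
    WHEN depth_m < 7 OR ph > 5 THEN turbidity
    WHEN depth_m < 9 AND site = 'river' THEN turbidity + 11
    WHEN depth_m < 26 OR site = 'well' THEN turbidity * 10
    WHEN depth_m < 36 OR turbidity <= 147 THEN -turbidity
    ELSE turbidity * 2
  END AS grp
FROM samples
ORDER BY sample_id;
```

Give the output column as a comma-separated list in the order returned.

270, -12, 112, 57, 98, -81, 730, 99, -77, -77, 560

sample_id=4: depth_m < 26 OR site = 'well' → 270
sample_id=5: depth_m < 36 OR turbidity <= 147 → -12
sample_id=6: depth_m < 7 OR ph > 5 → 112
sample_id=7: depth_m < 7 OR ph > 5 → 57
sample_id=8: depth_m < 7 OR ph > 5 → 98
sample_id=9: depth_m < 36 OR turbidity <= 147 → -81
sample_id=10: depth_m < 26 OR site = 'well' → 730
sample_id=11: depth_m < 7 OR ph > 5 → 99
sample_id=12: depth_m < 36 OR turbidity <= 147 → -77
sample_id=13: depth_m < 36 OR turbidity <= 147 → -77
sample_id=14: depth_m < 26 OR site = 'well' → 560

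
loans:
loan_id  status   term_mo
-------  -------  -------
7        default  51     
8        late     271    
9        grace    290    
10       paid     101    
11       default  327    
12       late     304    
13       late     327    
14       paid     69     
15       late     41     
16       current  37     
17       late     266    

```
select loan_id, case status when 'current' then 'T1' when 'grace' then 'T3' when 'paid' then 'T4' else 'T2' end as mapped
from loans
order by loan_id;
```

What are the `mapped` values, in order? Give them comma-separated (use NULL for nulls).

T2, T2, T3, T4, T2, T2, T2, T4, T2, T1, T2

loan_id=7: ELSE → T2
loan_id=8: ELSE → T2
loan_id=9: status='grace' → T3
loan_id=10: status='paid' → T4
loan_id=11: ELSE → T2
loan_id=12: ELSE → T2
loan_id=13: ELSE → T2
loan_id=14: status='paid' → T4
loan_id=15: ELSE → T2
loan_id=16: status='current' → T1
loan_id=17: ELSE → T2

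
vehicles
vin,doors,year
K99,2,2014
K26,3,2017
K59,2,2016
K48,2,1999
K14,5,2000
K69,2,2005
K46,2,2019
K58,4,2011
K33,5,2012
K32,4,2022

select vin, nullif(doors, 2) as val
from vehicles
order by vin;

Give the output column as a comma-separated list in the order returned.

vin=K14: doors=5 vs 2: differ → 5
vin=K26: doors=3 vs 2: differ → 3
vin=K32: doors=4 vs 2: differ → 4
vin=K33: doors=5 vs 2: differ → 5
vin=K46: doors=2 vs 2: equal → NULL
vin=K48: doors=2 vs 2: equal → NULL
vin=K58: doors=4 vs 2: differ → 4
vin=K59: doors=2 vs 2: equal → NULL
vin=K69: doors=2 vs 2: equal → NULL
vin=K99: doors=2 vs 2: equal → NULL

5, 3, 4, 5, NULL, NULL, 4, NULL, NULL, NULL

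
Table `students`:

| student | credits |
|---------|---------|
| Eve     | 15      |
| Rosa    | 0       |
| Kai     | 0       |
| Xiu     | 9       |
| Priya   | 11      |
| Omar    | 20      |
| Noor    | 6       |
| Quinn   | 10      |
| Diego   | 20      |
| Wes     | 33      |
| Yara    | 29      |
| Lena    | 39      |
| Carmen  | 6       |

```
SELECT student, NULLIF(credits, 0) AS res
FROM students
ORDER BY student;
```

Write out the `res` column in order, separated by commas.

student=Carmen: credits=6 vs 0: differ → 6
student=Diego: credits=20 vs 0: differ → 20
student=Eve: credits=15 vs 0: differ → 15
student=Kai: credits=0 vs 0: equal → NULL
student=Lena: credits=39 vs 0: differ → 39
student=Noor: credits=6 vs 0: differ → 6
student=Omar: credits=20 vs 0: differ → 20
student=Priya: credits=11 vs 0: differ → 11
student=Quinn: credits=10 vs 0: differ → 10
student=Rosa: credits=0 vs 0: equal → NULL
student=Wes: credits=33 vs 0: differ → 33
student=Xiu: credits=9 vs 0: differ → 9
student=Yara: credits=29 vs 0: differ → 29

6, 20, 15, NULL, 39, 6, 20, 11, 10, NULL, 33, 9, 29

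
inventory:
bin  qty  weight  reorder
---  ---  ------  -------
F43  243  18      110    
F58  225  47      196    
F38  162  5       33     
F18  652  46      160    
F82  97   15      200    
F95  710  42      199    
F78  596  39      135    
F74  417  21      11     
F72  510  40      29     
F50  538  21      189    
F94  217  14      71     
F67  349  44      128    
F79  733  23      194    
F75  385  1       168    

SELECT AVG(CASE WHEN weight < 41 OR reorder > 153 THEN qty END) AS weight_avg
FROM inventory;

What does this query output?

bin=F43: ✓ → 243
bin=F58: ✓ → 225
bin=F38: ✓ → 162
bin=F18: ✓ → 652
bin=F82: ✓ → 97
bin=F95: ✓ → 710
bin=F78: ✓ → 596
bin=F74: ✓ → 417
bin=F72: ✓ → 510
bin=F50: ✓ → 538
bin=F94: ✓ → 217
bin=F67: ✗
bin=F79: ✓ → 733
bin=F75: ✓ → 385
weight_avg = (243 + 225 + 162 + 652 + 97 + 710 + 596 + 417 + 510 + 538 + 217 + 733 + 385) / 13 = 421.9230769231

421.9230769231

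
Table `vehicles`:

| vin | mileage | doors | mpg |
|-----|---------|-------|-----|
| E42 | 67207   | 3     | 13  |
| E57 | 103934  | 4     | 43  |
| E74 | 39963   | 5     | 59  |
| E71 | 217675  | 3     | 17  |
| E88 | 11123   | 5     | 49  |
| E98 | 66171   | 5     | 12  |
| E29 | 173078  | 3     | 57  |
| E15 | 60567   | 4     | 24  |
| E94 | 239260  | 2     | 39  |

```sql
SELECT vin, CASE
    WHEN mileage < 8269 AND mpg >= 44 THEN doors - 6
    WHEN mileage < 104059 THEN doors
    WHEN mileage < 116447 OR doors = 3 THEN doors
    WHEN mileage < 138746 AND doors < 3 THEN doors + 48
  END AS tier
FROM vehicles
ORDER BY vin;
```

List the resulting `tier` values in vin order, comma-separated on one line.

4, 3, 3, 4, 3, 5, 5, NULL, 5

vin=E15: mileage < 104059 → 4
vin=E29: mileage < 116447 OR doors = 3 → 3
vin=E42: mileage < 104059 → 3
vin=E57: mileage < 104059 → 4
vin=E71: mileage < 116447 OR doors = 3 → 3
vin=E74: mileage < 104059 → 5
vin=E88: mileage < 104059 → 5
vin=E94: (no match → NULL) → NULL
vin=E98: mileage < 104059 → 5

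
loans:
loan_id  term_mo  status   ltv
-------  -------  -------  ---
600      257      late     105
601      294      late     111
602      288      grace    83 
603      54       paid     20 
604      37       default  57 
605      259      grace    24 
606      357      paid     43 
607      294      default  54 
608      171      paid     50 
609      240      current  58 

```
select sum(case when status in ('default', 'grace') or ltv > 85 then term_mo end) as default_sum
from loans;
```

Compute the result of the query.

loan_id=600: ✓ → 257
loan_id=601: ✓ → 294
loan_id=602: ✓ → 288
loan_id=603: ✗
loan_id=604: ✓ → 37
loan_id=605: ✓ → 259
loan_id=606: ✗
loan_id=607: ✓ → 294
loan_id=608: ✗
loan_id=609: ✗
default_sum = 257 + 294 + 288 + 37 + 259 + 294 = 1429

1429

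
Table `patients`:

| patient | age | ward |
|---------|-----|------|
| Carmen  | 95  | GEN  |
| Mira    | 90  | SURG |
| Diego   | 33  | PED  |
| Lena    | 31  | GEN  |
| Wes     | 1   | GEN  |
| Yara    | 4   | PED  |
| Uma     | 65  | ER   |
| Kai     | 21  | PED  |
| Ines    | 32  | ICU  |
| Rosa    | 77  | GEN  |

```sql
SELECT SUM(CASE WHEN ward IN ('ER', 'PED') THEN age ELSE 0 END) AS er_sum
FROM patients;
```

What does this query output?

patient=Carmen: ✗
patient=Mira: ✗
patient=Diego: ✓ → 33
patient=Lena: ✗
patient=Wes: ✗
patient=Yara: ✓ → 4
patient=Uma: ✓ → 65
patient=Kai: ✓ → 21
patient=Ines: ✗
patient=Rosa: ✗
er_sum = 33 + 4 + 65 + 21 = 123

123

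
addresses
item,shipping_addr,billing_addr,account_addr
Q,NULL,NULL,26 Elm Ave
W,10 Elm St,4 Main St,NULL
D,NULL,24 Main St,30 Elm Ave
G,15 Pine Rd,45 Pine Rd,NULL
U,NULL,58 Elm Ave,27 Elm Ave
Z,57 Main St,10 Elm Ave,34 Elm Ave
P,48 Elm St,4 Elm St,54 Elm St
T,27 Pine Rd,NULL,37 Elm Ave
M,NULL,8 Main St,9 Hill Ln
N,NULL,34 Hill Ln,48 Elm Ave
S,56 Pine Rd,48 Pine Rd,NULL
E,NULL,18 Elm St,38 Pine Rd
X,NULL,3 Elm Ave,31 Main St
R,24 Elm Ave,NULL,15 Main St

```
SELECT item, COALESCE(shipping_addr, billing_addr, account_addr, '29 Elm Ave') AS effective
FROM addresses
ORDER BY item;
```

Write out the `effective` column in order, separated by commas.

item=D: shipping_addr=NULL, billing_addr=24 Main St → 24 Main St
item=E: shipping_addr=NULL, billing_addr=18 Elm St → 18 Elm St
item=G: shipping_addr=15 Pine Rd → 15 Pine Rd
item=M: shipping_addr=NULL, billing_addr=8 Main St → 8 Main St
item=N: shipping_addr=NULL, billing_addr=34 Hill Ln → 34 Hill Ln
item=P: shipping_addr=48 Elm St → 48 Elm St
item=Q: shipping_addr=NULL, billing_addr=NULL, account_addr=26 Elm Ave → 26 Elm Ave
item=R: shipping_addr=24 Elm Ave → 24 Elm Ave
item=S: shipping_addr=56 Pine Rd → 56 Pine Rd
item=T: shipping_addr=27 Pine Rd → 27 Pine Rd
item=U: shipping_addr=NULL, billing_addr=58 Elm Ave → 58 Elm Ave
item=W: shipping_addr=10 Elm St → 10 Elm St
item=X: shipping_addr=NULL, billing_addr=3 Elm Ave → 3 Elm Ave
item=Z: shipping_addr=57 Main St → 57 Main St

24 Main St, 18 Elm St, 15 Pine Rd, 8 Main St, 34 Hill Ln, 48 Elm St, 26 Elm Ave, 24 Elm Ave, 56 Pine Rd, 27 Pine Rd, 58 Elm Ave, 10 Elm St, 3 Elm Ave, 57 Main St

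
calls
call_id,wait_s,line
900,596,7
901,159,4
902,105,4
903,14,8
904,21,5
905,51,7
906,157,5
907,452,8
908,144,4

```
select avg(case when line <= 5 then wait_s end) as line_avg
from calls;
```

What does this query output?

call_id=900: ✗
call_id=901: ✓ → 159
call_id=902: ✓ → 105
call_id=903: ✗
call_id=904: ✓ → 21
call_id=905: ✗
call_id=906: ✓ → 157
call_id=907: ✗
call_id=908: ✓ → 144
line_avg = (159 + 105 + 21 + 157 + 144) / 5 = 117.2

117.2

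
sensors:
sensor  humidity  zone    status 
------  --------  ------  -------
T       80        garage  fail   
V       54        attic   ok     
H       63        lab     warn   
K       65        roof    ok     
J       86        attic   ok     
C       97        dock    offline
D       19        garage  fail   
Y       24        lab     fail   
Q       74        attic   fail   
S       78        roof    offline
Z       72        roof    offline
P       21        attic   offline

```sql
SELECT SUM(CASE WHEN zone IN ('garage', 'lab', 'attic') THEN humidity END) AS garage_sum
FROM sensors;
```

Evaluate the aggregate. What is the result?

sensor=T: ✓ → 80
sensor=V: ✓ → 54
sensor=H: ✓ → 63
sensor=K: ✗
sensor=J: ✓ → 86
sensor=C: ✗
sensor=D: ✓ → 19
sensor=Y: ✓ → 24
sensor=Q: ✓ → 74
sensor=S: ✗
sensor=Z: ✗
sensor=P: ✓ → 21
garage_sum = 80 + 54 + 63 + 86 + 19 + 24 + 74 + 21 = 421

421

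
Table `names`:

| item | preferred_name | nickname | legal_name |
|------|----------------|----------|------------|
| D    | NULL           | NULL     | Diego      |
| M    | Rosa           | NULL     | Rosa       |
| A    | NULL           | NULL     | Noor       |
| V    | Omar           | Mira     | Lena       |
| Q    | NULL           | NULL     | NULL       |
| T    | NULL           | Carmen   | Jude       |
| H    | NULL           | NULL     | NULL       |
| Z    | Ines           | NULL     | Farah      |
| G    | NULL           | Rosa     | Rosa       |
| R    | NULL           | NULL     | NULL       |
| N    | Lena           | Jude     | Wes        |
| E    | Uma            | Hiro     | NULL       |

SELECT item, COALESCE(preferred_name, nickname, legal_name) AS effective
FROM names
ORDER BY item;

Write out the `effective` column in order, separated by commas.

Noor, Diego, Uma, Rosa, NULL, Rosa, Lena, NULL, NULL, Carmen, Omar, Ines

item=A: preferred_name=NULL, nickname=NULL, legal_name=Noor → Noor
item=D: preferred_name=NULL, nickname=NULL, legal_name=Diego → Diego
item=E: preferred_name=Uma → Uma
item=G: preferred_name=NULL, nickname=Rosa → Rosa
item=H: preferred_name=NULL, nickname=NULL, legal_name=NULL (all NULL) → NULL
item=M: preferred_name=Rosa → Rosa
item=N: preferred_name=Lena → Lena
item=Q: preferred_name=NULL, nickname=NULL, legal_name=NULL (all NULL) → NULL
item=R: preferred_name=NULL, nickname=NULL, legal_name=NULL (all NULL) → NULL
item=T: preferred_name=NULL, nickname=Carmen → Carmen
item=V: preferred_name=Omar → Omar
item=Z: preferred_name=Ines → Ines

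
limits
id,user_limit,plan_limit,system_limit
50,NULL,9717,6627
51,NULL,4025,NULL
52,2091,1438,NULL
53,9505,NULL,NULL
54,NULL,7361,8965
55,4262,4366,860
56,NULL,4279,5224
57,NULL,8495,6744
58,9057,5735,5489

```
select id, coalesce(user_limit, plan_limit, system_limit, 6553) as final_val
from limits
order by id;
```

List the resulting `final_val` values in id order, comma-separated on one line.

9717, 4025, 2091, 9505, 7361, 4262, 4279, 8495, 9057

id=50: user_limit=NULL, plan_limit=9717 → 9717
id=51: user_limit=NULL, plan_limit=4025 → 4025
id=52: user_limit=2091 → 2091
id=53: user_limit=9505 → 9505
id=54: user_limit=NULL, plan_limit=7361 → 7361
id=55: user_limit=4262 → 4262
id=56: user_limit=NULL, plan_limit=4279 → 4279
id=57: user_limit=NULL, plan_limit=8495 → 8495
id=58: user_limit=9057 → 9057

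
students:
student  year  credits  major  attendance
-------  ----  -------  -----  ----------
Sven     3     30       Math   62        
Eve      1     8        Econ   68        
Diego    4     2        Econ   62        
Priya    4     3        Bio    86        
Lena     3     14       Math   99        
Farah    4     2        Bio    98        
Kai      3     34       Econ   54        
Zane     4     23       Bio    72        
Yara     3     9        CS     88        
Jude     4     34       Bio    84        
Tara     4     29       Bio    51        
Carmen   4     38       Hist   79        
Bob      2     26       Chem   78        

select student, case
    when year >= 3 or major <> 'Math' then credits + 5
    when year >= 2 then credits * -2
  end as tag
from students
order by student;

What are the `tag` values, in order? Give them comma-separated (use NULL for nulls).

student=Bob: year >= 3 or major <> 'Math' → 31
student=Carmen: year >= 3 or major <> 'Math' → 43
student=Diego: year >= 3 or major <> 'Math' → 7
student=Eve: year >= 3 or major <> 'Math' → 13
student=Farah: year >= 3 or major <> 'Math' → 7
student=Jude: year >= 3 or major <> 'Math' → 39
student=Kai: year >= 3 or major <> 'Math' → 39
student=Lena: year >= 3 or major <> 'Math' → 19
student=Priya: year >= 3 or major <> 'Math' → 8
student=Sven: year >= 3 or major <> 'Math' → 35
student=Tara: year >= 3 or major <> 'Math' → 34
student=Yara: year >= 3 or major <> 'Math' → 14
student=Zane: year >= 3 or major <> 'Math' → 28

31, 43, 7, 13, 7, 39, 39, 19, 8, 35, 34, 14, 28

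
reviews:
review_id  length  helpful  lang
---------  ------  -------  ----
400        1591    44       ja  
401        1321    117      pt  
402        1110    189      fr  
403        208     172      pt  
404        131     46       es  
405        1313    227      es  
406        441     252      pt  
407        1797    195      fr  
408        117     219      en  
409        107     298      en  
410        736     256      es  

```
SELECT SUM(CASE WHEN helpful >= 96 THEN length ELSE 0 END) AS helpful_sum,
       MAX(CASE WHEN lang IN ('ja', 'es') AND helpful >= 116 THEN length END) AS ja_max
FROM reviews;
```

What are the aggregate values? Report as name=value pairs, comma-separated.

helpful_sum=7150, ja_max=1313

[helpful_sum: helpful >= 96]
review_id=400: ✗
review_id=401: ✓ → 1321
review_id=402: ✓ → 1110
review_id=403: ✓ → 208
review_id=404: ✗
review_id=405: ✓ → 1313
review_id=406: ✓ → 441
review_id=407: ✓ → 1797
review_id=408: ✓ → 117
review_id=409: ✓ → 107
review_id=410: ✓ → 736
helpful_sum = 1321 + 1110 + 208 + 1313 + 441 + 1797 + 117 + 107 + 736 = 7150
—
[ja_max: lang IN ('ja', 'es') AND helpful >= 116]
review_id=400: ✗
review_id=401: ✗
review_id=402: ✗
review_id=403: ✗
review_id=404: ✗
review_id=405: ✓ → 1313
review_id=406: ✗
review_id=407: ✗
review_id=408: ✗
review_id=409: ✗
review_id=410: ✓ → 736
ja_max = MAX(1313, 736) = 1313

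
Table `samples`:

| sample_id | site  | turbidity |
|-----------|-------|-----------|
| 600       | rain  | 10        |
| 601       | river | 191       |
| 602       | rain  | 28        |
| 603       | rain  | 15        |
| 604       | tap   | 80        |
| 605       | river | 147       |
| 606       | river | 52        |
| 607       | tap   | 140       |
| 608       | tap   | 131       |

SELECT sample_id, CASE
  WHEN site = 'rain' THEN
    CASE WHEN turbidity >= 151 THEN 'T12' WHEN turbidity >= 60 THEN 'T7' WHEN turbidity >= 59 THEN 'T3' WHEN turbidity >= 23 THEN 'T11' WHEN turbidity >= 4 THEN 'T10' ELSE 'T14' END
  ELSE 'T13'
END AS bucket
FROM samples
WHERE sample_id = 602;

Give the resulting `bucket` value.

T11

sample_id = 602: site=rain, turbidity=28.
site='rain' → inner[turbidity >= 23] → T11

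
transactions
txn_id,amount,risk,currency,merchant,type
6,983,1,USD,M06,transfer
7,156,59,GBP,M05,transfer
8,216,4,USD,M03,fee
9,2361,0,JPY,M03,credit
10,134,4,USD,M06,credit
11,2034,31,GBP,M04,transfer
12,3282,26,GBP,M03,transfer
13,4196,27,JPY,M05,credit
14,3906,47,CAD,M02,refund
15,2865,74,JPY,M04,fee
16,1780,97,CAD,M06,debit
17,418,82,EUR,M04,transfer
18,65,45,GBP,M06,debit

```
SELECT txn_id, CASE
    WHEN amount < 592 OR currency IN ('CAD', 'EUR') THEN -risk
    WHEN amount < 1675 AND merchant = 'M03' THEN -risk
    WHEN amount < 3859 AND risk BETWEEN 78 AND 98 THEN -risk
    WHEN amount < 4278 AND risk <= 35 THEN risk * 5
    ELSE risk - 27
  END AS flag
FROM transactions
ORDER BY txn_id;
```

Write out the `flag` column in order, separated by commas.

txn_id=6: amount < 4278 AND risk <= 35 → 5
txn_id=7: amount < 592 OR currency IN ('CAD', 'EUR') → -59
txn_id=8: amount < 592 OR currency IN ('CAD', 'EUR') → -4
txn_id=9: amount < 4278 AND risk <= 35 → 0
txn_id=10: amount < 592 OR currency IN ('CAD', 'EUR') → -4
txn_id=11: amount < 4278 AND risk <= 35 → 155
txn_id=12: amount < 4278 AND risk <= 35 → 130
txn_id=13: amount < 4278 AND risk <= 35 → 135
txn_id=14: amount < 592 OR currency IN ('CAD', 'EUR') → -47
txn_id=15: ELSE → 47
txn_id=16: amount < 592 OR currency IN ('CAD', 'EUR') → -97
txn_id=17: amount < 592 OR currency IN ('CAD', 'EUR') → -82
txn_id=18: amount < 592 OR currency IN ('CAD', 'EUR') → -45

5, -59, -4, 0, -4, 155, 130, 135, -47, 47, -97, -82, -45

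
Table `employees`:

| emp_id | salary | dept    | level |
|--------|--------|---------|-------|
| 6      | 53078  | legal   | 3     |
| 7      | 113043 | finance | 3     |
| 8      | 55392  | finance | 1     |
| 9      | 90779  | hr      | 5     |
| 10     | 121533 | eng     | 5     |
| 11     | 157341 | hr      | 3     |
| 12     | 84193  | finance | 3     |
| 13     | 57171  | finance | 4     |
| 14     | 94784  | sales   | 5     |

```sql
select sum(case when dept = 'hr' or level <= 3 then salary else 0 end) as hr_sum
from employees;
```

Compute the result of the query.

emp_id=6: ✓ → 53078
emp_id=7: ✓ → 113043
emp_id=8: ✓ → 55392
emp_id=9: ✓ → 90779
emp_id=10: ✗
emp_id=11: ✓ → 157341
emp_id=12: ✓ → 84193
emp_id=13: ✗
emp_id=14: ✗
hr_sum = 53078 + 113043 + 55392 + 90779 + 157341 + 84193 = 553826

553826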